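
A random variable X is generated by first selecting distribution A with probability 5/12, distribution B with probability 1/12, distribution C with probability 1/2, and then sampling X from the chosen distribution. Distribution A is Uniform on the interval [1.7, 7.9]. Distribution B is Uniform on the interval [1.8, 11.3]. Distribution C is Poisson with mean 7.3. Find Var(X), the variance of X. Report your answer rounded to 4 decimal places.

7.0433

Per component, A: μ=4.8, E[X²]=26.2433; B: μ=6.55, E[X²]=50.4233; C: μ=7.3, E[X²]=60.59.
E[X] = 0.416667·4.8 + 0.0833333·6.55 + 0.5·7.3 = 6.19583.
E[X²] = 0.416667·26.2433 + 0.0833333·50.4233 + 0.5·60.59 = 45.4317.
Var(X) = E[X²] − (E[X])² = 45.4317 − 38.3884 = 7.04332.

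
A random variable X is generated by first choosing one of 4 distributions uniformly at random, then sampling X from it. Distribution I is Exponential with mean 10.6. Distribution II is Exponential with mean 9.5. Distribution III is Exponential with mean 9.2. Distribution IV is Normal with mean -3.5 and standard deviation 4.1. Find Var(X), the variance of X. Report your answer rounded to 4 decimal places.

109.2875

Per component, I: μ=10.6, E[X²]=224.72; II: μ=9.5, E[X²]=180.5; III: μ=9.2, E[X²]=169.28; IV: μ=-3.5, E[X²]=29.06.
E[X] = 0.25·10.6 + 0.25·9.5 + 0.25·9.2 + 0.25·-3.5 = 6.45.
E[X²] = 0.25·224.72 + 0.25·180.5 + 0.25·169.28 + 0.25·29.06 = 150.89.
Var(X) = E[X²] − (E[X])² = 150.89 − 41.6025 = 109.287.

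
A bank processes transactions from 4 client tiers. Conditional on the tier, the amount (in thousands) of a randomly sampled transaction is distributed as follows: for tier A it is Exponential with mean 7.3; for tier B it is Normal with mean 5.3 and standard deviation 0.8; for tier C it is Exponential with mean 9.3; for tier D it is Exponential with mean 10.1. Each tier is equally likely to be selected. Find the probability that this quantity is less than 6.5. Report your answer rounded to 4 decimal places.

0.6250

Conditional on each tier, P(X < 6.5): A: 0.589513; B: 0.933193; C: 0.50288; D: 0.474584.
By total probability, P(X < 6.5) = 0.25·0.589513 + 0.25·0.933193 + 0.25·0.50288 + 0.25·0.474584 = 0.625042.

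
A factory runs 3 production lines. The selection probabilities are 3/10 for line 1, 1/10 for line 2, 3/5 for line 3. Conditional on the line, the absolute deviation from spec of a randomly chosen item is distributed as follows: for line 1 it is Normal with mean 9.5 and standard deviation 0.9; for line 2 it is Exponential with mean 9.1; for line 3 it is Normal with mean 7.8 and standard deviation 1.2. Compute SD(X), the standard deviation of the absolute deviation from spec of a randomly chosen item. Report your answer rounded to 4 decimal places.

Per component, 1: μ=9.5, E[X²]=91.06; 2: μ=9.1, E[X²]=165.62; 3: μ=7.8, E[X²]=62.28.
E[X] = 0.3·9.5 + 0.1·9.1 + 0.6·7.8 = 8.44.
E[X²] = 0.3·91.06 + 0.1·165.62 + 0.6·62.28 = 81.248.
Var(X) = E[X²] − (E[X])² = 81.248 − 71.2336 = 10.0144.
SD(X) = √10.0144 = 3.16455.

3.1646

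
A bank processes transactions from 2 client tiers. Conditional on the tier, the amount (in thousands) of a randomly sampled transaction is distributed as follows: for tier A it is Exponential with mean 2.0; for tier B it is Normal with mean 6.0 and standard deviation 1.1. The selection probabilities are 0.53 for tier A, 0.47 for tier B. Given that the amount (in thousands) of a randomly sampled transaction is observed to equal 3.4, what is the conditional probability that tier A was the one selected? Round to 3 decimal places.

Likelihoods f(3.4 | ·): A: 0.0913418; B: 0.0222006.
Posterior ∝ prior × likelihood. Numerator for A: 0.53·0.0913418 = 0.0484111.
Normalizing constant: 0.53·0.0913418 + 0.47·0.0222006 = 0.0588454.
P(A | observation) = 0.0484111 / 0.0588454 = 0.822683.

0.823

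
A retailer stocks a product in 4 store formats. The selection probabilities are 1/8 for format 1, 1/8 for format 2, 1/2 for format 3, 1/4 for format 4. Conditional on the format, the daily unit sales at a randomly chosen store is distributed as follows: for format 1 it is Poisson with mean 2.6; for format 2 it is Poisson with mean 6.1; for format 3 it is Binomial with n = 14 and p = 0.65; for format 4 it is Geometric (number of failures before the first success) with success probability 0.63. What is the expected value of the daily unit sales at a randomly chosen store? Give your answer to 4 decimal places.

Component means — 1: 2.6; 2: 6.1; 3: 9.1; 4: 0.587302.
E[X] = 0.125·2.6 + 0.125·6.1 + 0.5·9.1 + 0.25·0.587302 = 5.78433.

5.7843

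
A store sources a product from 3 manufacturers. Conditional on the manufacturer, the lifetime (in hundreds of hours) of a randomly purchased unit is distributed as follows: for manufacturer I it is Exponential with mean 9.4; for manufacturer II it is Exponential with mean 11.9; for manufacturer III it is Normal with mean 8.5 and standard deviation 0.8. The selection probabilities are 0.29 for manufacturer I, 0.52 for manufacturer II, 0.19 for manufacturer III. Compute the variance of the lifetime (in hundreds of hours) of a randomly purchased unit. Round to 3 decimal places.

Per component, I: μ=9.4, E[X²]=176.72; II: μ=11.9, E[X²]=283.22; III: μ=8.5, E[X²]=72.89.
E[X] = 0.29·9.4 + 0.52·11.9 + 0.19·8.5 = 10.529.
E[X²] = 0.29·176.72 + 0.52·283.22 + 0.19·72.89 = 212.372.
Var(X) = E[X²] − (E[X])² = 212.372 − 110.86 = 101.512.

101.512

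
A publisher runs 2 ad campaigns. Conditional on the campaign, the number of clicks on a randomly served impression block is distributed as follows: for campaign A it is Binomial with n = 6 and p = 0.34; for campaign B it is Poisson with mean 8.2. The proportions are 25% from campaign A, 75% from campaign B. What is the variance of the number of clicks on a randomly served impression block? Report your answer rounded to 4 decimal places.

13.6014

Per component, A: μ=2.04, E[X²]=5.508; B: μ=8.2, E[X²]=75.44.
E[X] = 0.25·2.04 + 0.75·8.2 = 6.66.
E[X²] = 0.25·5.508 + 0.75·75.44 = 57.957.
Var(X) = E[X²] − (E[X])² = 57.957 − 44.3556 = 13.6014.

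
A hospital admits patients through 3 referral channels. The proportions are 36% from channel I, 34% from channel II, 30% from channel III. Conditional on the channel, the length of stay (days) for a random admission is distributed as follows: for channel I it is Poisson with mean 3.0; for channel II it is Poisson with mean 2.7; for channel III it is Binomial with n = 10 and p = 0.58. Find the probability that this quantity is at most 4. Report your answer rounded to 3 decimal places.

0.647

Conditional on each channel, P(X ≤ 4): I: 0.815263; II: 0.862908; III: 0.201609.
By total probability, P(X ≤ 4) = 0.36·0.815263 + 0.34·0.862908 + 0.3·0.201609 = 0.647366.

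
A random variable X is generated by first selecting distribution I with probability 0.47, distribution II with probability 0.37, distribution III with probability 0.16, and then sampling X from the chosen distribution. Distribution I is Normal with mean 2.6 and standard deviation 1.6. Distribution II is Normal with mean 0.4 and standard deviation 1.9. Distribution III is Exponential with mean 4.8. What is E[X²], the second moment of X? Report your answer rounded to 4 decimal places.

For each component E[X²] = Var + (mean)², giving I: 9.32; II: 3.77; III: 46.08.
Overall E[X²] = 0.47·9.32 + 0.37·3.77 + 0.16·46.08 = 13.1481.

13.1481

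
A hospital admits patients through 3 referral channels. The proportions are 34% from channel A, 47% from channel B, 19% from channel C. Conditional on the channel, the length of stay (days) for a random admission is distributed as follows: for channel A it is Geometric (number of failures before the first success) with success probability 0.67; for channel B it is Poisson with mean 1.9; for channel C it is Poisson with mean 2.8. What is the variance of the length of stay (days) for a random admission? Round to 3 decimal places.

2.408

Per component, A: μ=0.492537, E[X²]=0.977723; B: μ=1.9, E[X²]=5.51; C: μ=2.8, E[X²]=10.64.
E[X] = 0.34·0.492537 + 0.47·1.9 + 0.19·2.8 = 1.59246.
E[X²] = 0.34·0.977723 + 0.47·5.51 + 0.19·10.64 = 4.94373.
Var(X) = E[X²] − (E[X])² = 4.94373 − 2.53594 = 2.40779.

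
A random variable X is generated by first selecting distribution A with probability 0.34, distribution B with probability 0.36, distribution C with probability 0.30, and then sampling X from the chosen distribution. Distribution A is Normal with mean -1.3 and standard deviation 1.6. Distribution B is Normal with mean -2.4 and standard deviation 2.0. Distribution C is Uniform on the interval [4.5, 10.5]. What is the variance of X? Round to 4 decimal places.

21.8425

Per component, A: μ=-1.3, E[X²]=4.25; B: μ=-2.4, E[X²]=9.76; C: μ=7.5, E[X²]=59.25.
E[X] = 0.34·-1.3 + 0.36·-2.4 + 0.3·7.5 = 0.944.
E[X²] = 0.34·4.25 + 0.36·9.76 + 0.3·59.25 = 22.7336.
Var(X) = E[X²] − (E[X])² = 22.7336 − 0.891136 = 21.8425.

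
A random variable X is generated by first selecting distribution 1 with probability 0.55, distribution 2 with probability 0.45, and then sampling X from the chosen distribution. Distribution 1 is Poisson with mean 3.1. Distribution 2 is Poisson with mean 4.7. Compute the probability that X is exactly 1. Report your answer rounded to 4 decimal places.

0.0960

Conditional on each component, P(X = 1): 1: 0.139653; 2: 0.0427478.
By total probability, P(X = 1) = 0.55·0.139653 + 0.45·0.0427478 = 0.0960454.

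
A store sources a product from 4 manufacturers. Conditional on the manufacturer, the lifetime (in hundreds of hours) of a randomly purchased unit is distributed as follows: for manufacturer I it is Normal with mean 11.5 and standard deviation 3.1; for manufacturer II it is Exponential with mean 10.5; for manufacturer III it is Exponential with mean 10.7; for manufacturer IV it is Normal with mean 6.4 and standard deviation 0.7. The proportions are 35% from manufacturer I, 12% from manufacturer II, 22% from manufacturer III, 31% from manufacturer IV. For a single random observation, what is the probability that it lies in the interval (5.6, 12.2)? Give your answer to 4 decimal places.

Conditional on each manufacturer, P(5.6 < X < 12.2): I: 0.560818; II: 0.273757; III: 0.272764; IV: 0.873451.
By total probability, P(5.6 < X < 12.2) = 0.35·0.560818 + 0.12·0.273757 + 0.22·0.272764 + 0.31·0.873451 = 0.559915.

0.5599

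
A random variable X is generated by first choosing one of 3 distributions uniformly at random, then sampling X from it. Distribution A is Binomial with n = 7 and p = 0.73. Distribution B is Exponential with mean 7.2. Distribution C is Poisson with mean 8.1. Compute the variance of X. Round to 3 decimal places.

Per component, A: μ=5.11, E[X²]=27.4918; B: μ=7.2, E[X²]=103.68; C: μ=8.1, E[X²]=73.71.
E[X] = 0.333333·5.11 + 0.333333·7.2 + 0.333333·8.1 = 6.80333.
E[X²] = 0.333333·27.4918 + 0.333333·103.68 + 0.333333·73.71 = 68.2939.
Var(X) = E[X²] − (E[X])² = 68.2939 − 46.2853 = 22.0086.

22.009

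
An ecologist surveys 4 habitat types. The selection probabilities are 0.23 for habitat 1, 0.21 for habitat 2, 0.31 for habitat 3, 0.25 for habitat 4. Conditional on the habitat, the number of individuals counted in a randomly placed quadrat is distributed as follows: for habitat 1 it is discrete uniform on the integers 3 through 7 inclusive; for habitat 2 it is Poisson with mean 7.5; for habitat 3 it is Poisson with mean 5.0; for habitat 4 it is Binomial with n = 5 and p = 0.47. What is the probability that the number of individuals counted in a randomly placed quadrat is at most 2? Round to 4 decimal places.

0.1819

Conditional on each habitat, P(X ≤ 2): 1: 0; 2: 0.0202567; 3: 0.124652; 4: 0.556115.
By total probability, P(X ≤ 2) = 0.23·0 + 0.21·0.0202567 + 0.31·0.124652 + 0.25·0.556115 = 0.181925.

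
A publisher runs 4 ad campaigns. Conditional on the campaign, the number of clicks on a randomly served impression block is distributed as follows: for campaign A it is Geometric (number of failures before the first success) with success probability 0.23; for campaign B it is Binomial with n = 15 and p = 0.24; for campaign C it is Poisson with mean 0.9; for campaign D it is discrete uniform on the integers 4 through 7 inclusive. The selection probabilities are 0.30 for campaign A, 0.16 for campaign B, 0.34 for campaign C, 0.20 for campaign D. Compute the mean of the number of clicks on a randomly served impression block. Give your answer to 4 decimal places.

Component means — A: 3.34783; B: 3.6; C: 0.9; D: 5.5.
E[X] = 0.3·3.34783 + 0.16·3.6 + 0.34·0.9 + 0.2·5.5 = 2.98635.

2.9863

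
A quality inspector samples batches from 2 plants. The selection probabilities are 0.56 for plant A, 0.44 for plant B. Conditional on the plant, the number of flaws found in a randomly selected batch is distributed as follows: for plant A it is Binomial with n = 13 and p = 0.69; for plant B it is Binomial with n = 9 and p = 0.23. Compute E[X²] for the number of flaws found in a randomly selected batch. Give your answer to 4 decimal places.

For each component E[X²] = Var + (mean)², giving A: 83.2416; B: 5.8788.
Overall E[X²] = 0.56·83.2416 + 0.44·5.8788 = 49.202.

49.2020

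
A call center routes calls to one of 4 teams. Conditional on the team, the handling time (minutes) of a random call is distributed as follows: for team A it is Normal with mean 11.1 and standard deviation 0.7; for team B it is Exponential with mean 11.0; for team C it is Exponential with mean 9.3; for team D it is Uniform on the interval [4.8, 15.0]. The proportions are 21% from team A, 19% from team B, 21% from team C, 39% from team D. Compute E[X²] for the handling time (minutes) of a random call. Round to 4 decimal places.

149.8880

For each component E[X²] = Var + (mean)², giving A: 123.7; B: 242; C: 172.98; D: 106.68.
Overall E[X²] = 0.21·123.7 + 0.19·242 + 0.21·172.98 + 0.39·106.68 = 149.888.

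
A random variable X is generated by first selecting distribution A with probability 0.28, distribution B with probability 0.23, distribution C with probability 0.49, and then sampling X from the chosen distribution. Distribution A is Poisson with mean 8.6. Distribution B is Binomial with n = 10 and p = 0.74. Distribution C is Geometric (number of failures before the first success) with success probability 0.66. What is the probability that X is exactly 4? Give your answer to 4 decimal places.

Conditional on each component, P(X = 4): A: 0.0419614; B: 0.019453; C: 0.00881982.
By total probability, P(X = 4) = 0.28·0.0419614 + 0.23·0.019453 + 0.49·0.00881982 = 0.0205451.

0.0205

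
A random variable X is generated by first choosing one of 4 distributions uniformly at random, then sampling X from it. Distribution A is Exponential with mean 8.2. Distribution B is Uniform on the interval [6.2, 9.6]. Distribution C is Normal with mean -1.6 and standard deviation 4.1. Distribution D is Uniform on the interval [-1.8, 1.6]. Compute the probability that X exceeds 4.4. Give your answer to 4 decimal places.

0.4141

Conditional on each component, P(X > 4.4): A: 0.584742; B: 1; C: 0.071677; D: 0.
By total probability, P(X > 4.4) = 0.25·0.584742 + 0.25·1 + 0.25·0.071677 + 0.25·0 = 0.414105.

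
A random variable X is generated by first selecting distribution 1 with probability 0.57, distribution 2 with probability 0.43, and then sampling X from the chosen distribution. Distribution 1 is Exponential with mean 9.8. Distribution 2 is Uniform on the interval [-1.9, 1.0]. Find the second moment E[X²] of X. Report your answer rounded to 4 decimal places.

For each component E[X²] = Var + (mean)², giving 1: 192.08; 2: 0.903333.
Overall E[X²] = 0.57·192.08 + 0.43·0.903333 = 109.874.

109.8740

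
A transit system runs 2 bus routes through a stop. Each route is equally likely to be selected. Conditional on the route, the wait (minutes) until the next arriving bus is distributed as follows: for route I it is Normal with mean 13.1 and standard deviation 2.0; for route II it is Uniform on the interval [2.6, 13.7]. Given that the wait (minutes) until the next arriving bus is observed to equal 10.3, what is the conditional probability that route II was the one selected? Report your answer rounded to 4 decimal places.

Likelihoods f(10.3 | ·): I: 0.0748637; II: 0.0900901.
Posterior ∝ prior × likelihood. Numerator for II: 0.5·0.0900901 = 0.045045.
Normalizing constant: 0.5·0.0748637 + 0.5·0.0900901 = 0.0824769.
P(II | observation) = 0.045045 / 0.0824769 = 0.546153.

0.5462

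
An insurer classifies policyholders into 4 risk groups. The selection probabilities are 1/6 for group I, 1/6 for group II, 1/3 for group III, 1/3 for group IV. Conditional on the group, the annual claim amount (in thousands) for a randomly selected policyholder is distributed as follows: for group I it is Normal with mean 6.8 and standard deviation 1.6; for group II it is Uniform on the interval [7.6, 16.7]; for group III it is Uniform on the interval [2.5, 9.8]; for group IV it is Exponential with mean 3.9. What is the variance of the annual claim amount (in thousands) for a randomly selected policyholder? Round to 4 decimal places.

Per component, I: μ=6.8, E[X²]=48.8; II: μ=12.15, E[X²]=154.523; III: μ=6.15, E[X²]=42.2633; IV: μ=3.9, E[X²]=30.42.
E[X] = 0.166667·6.8 + 0.166667·12.15 + 0.333333·6.15 + 0.333333·3.9 = 6.50833.
E[X²] = 0.166667·48.8 + 0.166667·154.523 + 0.333333·42.2633 + 0.333333·30.42 = 58.115.
Var(X) = E[X²] − (E[X])² = 58.115 − 42.3584 = 15.7566.

15.7566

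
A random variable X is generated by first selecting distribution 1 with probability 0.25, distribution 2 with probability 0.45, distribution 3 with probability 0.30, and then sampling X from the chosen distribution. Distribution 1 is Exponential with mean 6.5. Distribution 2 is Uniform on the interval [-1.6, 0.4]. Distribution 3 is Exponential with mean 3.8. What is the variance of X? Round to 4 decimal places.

Per component, 1: μ=6.5, E[X²]=84.5; 2: μ=-0.6, E[X²]=0.693333; 3: μ=3.8, E[X²]=28.88.
E[X] = 0.25·6.5 + 0.45·-0.6 + 0.3·3.8 = 2.495.
E[X²] = 0.25·84.5 + 0.45·0.693333 + 0.3·28.88 = 30.101.
Var(X) = E[X²] − (E[X])² = 30.101 − 6.22502 = 23.876.

23.8760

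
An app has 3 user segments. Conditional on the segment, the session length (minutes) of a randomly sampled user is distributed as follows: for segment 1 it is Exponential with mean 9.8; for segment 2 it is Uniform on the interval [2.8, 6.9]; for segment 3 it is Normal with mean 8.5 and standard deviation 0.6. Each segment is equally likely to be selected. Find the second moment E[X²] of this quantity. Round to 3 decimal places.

For each component E[X²] = Var + (mean)², giving 1: 192.08; 2: 24.9233; 3: 72.61.
Overall E[X²] = 0.333333·192.08 + 0.333333·24.9233 + 0.333333·72.61 = 96.5378.

96.538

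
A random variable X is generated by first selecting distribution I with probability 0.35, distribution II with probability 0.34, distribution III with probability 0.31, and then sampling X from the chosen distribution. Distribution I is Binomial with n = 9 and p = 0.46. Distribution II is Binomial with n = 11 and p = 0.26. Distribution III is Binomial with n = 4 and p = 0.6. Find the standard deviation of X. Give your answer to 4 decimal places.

Per component, I: μ=4.14, E[X²]=19.3752; II: μ=2.86, E[X²]=10.296; III: μ=2.4, E[X²]=6.72.
E[X] = 0.35·4.14 + 0.34·2.86 + 0.31·2.4 = 3.1654.
E[X²] = 0.35·19.3752 + 0.34·10.296 + 0.31·6.72 = 12.3652.
Var(X) = E[X²] − (E[X])² = 12.3652 − 10.0198 = 2.3454.
SD(X) = √2.3454 = 1.53147.

1.5315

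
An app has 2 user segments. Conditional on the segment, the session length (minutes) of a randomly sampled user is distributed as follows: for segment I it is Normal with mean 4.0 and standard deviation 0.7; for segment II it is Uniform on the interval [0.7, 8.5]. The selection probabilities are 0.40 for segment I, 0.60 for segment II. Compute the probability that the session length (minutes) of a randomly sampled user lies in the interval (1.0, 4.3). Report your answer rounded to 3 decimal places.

0.520

Conditional on each segment, P(1.0 < X < 4.3): I: 0.665873; II: 0.423077.
By total probability, P(1.0 < X < 4.3) = 0.4·0.665873 + 0.6·0.423077 = 0.520195.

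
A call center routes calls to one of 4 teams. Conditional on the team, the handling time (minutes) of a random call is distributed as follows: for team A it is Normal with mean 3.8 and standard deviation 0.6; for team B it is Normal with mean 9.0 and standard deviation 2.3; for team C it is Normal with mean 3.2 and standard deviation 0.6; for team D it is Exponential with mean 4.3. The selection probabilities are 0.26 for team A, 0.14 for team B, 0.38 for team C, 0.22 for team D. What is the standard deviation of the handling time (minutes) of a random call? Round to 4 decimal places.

Per component, A: μ=3.8, E[X²]=14.8; B: μ=9, E[X²]=86.29; C: μ=3.2, E[X²]=10.6; D: μ=4.3, E[X²]=36.98.
E[X] = 0.26·3.8 + 0.14·9 + 0.38·3.2 + 0.22·4.3 = 4.41.
E[X²] = 0.26·14.8 + 0.14·86.29 + 0.38·10.6 + 0.22·36.98 = 28.0922.
Var(X) = E[X²] − (E[X])² = 28.0922 − 19.4481 = 8.6441.
SD(X) = √8.6441 = 2.94009.

2.9401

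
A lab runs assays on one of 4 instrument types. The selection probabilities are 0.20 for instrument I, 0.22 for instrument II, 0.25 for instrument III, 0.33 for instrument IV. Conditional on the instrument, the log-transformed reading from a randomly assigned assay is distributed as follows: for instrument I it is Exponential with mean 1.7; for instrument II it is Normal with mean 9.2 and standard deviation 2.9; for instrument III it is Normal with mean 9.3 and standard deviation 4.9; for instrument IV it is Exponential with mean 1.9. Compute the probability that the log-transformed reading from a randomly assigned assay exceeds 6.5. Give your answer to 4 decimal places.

0.3755

Conditional on each instrument, P(X > 6.5): I: 0.0218505; II: 0.824082; III: 0.716145; IV: 0.032678.
By total probability, P(X > 6.5) = 0.2·0.0218505 + 0.22·0.824082 + 0.25·0.716145 + 0.33·0.032678 = 0.375488.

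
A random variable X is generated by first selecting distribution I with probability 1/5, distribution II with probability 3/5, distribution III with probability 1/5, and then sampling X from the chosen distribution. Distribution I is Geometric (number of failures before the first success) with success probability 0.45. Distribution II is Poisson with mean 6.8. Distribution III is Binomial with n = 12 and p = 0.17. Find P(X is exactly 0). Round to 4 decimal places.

0.1120

Conditional on each component, P(X = 0): I: 0.45; II: 0.00111378; III: 0.10689.
By total probability, P(X = 0) = 0.2·0.45 + 0.6·0.00111378 + 0.2·0.10689 = 0.112046.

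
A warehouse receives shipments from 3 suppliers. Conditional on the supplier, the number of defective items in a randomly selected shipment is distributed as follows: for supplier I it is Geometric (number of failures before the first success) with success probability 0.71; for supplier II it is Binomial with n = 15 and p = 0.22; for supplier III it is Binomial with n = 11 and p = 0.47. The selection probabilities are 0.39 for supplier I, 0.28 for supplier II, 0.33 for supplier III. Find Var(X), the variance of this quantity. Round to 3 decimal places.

Per component, I: μ=0.408451, E[X²]=0.742115; II: μ=3.3, E[X²]=13.464; III: μ=5.17, E[X²]=29.469.
E[X] = 0.39·0.408451 + 0.28·3.3 + 0.33·5.17 = 2.7894.
E[X²] = 0.39·0.742115 + 0.28·13.464 + 0.33·29.469 = 13.7841.
Var(X) = E[X²] − (E[X])² = 13.7841 − 7.78073 = 6.00339.

6.003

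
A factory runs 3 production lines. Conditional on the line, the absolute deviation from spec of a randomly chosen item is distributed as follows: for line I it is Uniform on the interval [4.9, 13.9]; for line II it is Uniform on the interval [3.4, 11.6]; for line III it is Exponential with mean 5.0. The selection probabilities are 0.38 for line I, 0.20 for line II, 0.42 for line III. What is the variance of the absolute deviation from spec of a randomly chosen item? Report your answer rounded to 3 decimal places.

Per component, I: μ=9.4, E[X²]=95.11; II: μ=7.5, E[X²]=61.8533; III: μ=5, E[X²]=50.
E[X] = 0.38·9.4 + 0.2·7.5 + 0.42·5 = 7.172.
E[X²] = 0.38·95.11 + 0.2·61.8533 + 0.42·50 = 69.5125.
Var(X) = E[X²] − (E[X])² = 69.5125 − 51.4376 = 18.0749.

18.075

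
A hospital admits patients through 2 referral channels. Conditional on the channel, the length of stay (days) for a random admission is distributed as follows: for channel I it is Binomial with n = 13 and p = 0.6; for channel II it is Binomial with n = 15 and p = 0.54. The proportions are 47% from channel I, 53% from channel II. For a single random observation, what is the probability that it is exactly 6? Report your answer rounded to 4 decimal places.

0.1223

Conditional on each channel, P(X = 6): I: 0.131173; II: 0.114442.
By total probability, P(X = 6) = 0.47·0.131173 + 0.53·0.114442 = 0.122306.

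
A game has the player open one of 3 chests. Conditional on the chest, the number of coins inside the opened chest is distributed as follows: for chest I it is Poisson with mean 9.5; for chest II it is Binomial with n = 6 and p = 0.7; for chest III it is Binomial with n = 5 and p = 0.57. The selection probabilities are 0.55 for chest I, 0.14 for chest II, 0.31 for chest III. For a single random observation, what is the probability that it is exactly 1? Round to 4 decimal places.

Conditional on each chest, P(X = 1): I: 0.000711092; II: 0.010206; III: 0.0974358.
By total probability, P(X = 1) = 0.55·0.000711092 + 0.14·0.010206 + 0.31·0.0974358 = 0.032025.

0.0320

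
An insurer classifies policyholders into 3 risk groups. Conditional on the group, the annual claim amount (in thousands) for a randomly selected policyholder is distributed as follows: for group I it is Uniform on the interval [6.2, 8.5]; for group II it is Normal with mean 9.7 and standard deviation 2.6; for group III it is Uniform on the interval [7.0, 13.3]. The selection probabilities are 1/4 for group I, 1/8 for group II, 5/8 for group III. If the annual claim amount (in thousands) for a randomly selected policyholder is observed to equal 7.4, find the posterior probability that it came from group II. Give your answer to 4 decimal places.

Likelihoods f(7.4 | ·): I: 0.434783; II: 0.103755; III: 0.15873.
Posterior ∝ prior × likelihood. Numerator for II: 0.125·0.103755 = 0.0129694.
Normalizing constant: 0.25·0.434783 + 0.125·0.103755 + 0.625·0.15873 = 0.220871.
P(II | observation) = 0.0129694 / 0.220871 = 0.0587192.

0.0587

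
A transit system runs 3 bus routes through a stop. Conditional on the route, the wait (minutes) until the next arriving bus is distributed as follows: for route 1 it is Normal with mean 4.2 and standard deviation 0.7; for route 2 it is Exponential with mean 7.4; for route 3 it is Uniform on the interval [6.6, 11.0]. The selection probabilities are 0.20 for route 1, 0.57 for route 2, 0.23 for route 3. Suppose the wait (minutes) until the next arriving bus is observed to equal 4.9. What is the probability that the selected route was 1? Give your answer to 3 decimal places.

0.635

Likelihoods f(4.9 | ·): 1: 0.345672; 2: 0.0696939; 3: 0.
Posterior ∝ prior × likelihood. Numerator for 1: 0.2·0.345672 = 0.0691345.
Normalizing constant: 0.2·0.345672 + 0.57·0.0696939 + 0.23·0 = 0.10886.
P(1 | observation) = 0.0691345 / 0.10886 = 0.635077.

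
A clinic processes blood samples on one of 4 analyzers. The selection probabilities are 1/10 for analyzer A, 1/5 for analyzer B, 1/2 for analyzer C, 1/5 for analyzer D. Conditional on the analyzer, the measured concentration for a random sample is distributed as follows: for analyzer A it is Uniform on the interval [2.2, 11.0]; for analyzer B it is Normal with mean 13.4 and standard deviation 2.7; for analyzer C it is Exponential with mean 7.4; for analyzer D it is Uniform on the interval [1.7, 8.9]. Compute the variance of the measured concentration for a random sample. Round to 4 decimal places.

Per component, A: μ=6.6, E[X²]=50.0133; B: μ=13.4, E[X²]=186.85; C: μ=7.4, E[X²]=109.52; D: μ=5.3, E[X²]=32.41.
E[X] = 0.1·6.6 + 0.2·13.4 + 0.5·7.4 + 0.2·5.3 = 8.1.
E[X²] = 0.1·50.0133 + 0.2·186.85 + 0.5·109.52 + 0.2·32.41 = 103.613.
Var(X) = E[X²] − (E[X])² = 103.613 − 65.61 = 38.0033.

38.0033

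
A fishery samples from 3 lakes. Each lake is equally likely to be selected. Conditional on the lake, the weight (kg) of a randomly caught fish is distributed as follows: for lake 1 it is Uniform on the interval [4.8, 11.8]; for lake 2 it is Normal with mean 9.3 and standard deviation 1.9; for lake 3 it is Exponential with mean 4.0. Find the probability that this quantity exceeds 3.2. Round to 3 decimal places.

Conditional on each lake, P(X > 3.2): 1: 1; 2: 0.999338; 3: 0.449329.
By total probability, P(X > 3.2) = 0.333333·1 + 0.333333·0.999338 + 0.333333·0.449329 = 0.816222.

0.816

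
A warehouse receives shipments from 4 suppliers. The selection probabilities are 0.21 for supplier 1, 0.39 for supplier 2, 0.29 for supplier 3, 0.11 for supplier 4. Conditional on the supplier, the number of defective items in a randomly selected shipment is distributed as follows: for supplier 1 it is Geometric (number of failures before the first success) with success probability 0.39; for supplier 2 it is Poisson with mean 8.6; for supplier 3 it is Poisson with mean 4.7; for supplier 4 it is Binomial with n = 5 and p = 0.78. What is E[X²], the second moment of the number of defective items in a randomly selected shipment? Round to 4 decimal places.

43.0909

For each component E[X²] = Var + (mean)², giving 1: 6.45694; 2: 82.56; 3: 26.79; 4: 16.068.
Overall E[X²] = 0.21·6.45694 + 0.39·82.56 + 0.29·26.79 + 0.11·16.068 = 43.0909.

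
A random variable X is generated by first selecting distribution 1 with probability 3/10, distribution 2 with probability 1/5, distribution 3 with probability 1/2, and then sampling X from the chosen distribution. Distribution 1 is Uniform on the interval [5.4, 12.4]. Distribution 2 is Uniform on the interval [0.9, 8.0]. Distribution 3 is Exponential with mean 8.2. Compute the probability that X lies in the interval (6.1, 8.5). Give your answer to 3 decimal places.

Conditional on each component, P(6.1 < X < 8.5): 1: 0.342857; 2: 0.267606; 3: 0.120592.
By total probability, P(6.1 < X < 8.5) = 0.3·0.342857 + 0.2·0.267606 + 0.5·0.120592 = 0.216674.

0.217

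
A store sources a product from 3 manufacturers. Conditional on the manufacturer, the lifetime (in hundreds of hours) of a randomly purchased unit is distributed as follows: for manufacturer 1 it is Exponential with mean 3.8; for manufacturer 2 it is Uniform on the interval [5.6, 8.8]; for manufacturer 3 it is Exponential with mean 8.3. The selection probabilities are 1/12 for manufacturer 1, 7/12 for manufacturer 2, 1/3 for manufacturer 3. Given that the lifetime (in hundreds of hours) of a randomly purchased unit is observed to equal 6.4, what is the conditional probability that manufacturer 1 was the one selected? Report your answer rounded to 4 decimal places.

Likelihoods f(6.4 | ·): 1: 0.0488397; 2: 0.3125; 3: 0.0557243.
Posterior ∝ prior × likelihood. Numerator for 1: 0.0833333·0.0488397 = 0.00406998.
Normalizing constant: 0.0833333·0.0488397 + 0.583333·0.3125 + 0.333333·0.0557243 = 0.204936.
P(1 | observation) = 0.00406998 / 0.204936 = 0.0198597.

0.0199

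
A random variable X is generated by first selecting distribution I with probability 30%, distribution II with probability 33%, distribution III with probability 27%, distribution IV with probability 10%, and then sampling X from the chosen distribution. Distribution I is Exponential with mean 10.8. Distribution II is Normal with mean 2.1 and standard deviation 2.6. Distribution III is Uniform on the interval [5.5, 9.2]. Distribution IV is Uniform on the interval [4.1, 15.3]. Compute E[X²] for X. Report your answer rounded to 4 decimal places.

For each component E[X²] = Var + (mean)², giving I: 233.28; II: 11.17; III: 55.1633; IV: 104.543.
Overall E[X²] = 0.3·233.28 + 0.33·11.17 + 0.27·55.1633 + 0.1·104.543 = 99.0185.

99.0185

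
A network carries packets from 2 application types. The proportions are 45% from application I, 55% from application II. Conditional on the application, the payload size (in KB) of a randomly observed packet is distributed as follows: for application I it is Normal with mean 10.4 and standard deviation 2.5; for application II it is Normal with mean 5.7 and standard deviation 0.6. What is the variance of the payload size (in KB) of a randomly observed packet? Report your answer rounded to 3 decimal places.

Per component, I: μ=10.4, E[X²]=114.41; II: μ=5.7, E[X²]=32.85.
E[X] = 0.45·10.4 + 0.55·5.7 = 7.815.
E[X²] = 0.45·114.41 + 0.55·32.85 = 69.552.
Var(X) = E[X²] − (E[X])² = 69.552 − 61.0742 = 8.47777.

8.478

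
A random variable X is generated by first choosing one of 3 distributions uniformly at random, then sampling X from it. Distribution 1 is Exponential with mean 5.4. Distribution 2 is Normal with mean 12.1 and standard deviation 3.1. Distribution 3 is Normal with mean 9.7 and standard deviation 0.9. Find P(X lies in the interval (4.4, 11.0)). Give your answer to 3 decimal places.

Conditional on each component, P(4.4 < X < 11.0): 1: 0.312307; 2: 0.354857; 3: 0.925693.
By total probability, P(4.4 < X < 11.0) = 0.333333·0.312307 + 0.333333·0.354857 + 0.333333·0.925693 = 0.530952.

0.531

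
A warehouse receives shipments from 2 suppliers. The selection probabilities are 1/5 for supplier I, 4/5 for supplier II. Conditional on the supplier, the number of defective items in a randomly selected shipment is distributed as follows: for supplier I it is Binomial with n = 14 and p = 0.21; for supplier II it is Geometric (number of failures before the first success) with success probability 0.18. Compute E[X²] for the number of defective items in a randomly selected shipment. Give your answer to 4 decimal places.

For each component E[X²] = Var + (mean)², giving I: 10.9662; II: 46.0617.
Overall E[X²] = 0.2·10.9662 + 0.8·46.0617 = 39.0426.

39.0426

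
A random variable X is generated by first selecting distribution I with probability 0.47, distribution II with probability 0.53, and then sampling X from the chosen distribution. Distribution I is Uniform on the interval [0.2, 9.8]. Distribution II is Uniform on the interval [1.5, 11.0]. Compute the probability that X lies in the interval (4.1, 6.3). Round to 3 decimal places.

Conditional on each component, P(4.1 < X < 6.3): I: 0.229167; II: 0.231579.
By total probability, P(4.1 < X < 6.3) = 0.47·0.229167 + 0.53·0.231579 = 0.230445.

0.230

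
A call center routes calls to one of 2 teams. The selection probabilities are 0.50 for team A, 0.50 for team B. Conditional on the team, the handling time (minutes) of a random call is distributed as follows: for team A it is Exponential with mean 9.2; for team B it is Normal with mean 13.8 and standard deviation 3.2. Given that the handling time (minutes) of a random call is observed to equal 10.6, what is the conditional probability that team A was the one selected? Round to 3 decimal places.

0.312

Likelihoods f(10.6 | ·): A: 0.0343423; B: 0.0756159.
Posterior ∝ prior × likelihood. Numerator for A: 0.5·0.0343423 = 0.0171712.
Normalizing constant: 0.5·0.0343423 + 0.5·0.0756159 = 0.0549791.
P(A | observation) = 0.0171712 / 0.0549791 = 0.312322.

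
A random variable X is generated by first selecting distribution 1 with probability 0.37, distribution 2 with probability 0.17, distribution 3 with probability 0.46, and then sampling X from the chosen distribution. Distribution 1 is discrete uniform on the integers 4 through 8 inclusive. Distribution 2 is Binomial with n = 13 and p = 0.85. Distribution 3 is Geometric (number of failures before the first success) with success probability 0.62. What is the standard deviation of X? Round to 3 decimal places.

Per component, 1: μ=6, E[X²]=38; 2: μ=11.05, E[X²]=123.76; 3: μ=0.612903, E[X²]=1.3642.
E[X] = 0.37·6 + 0.17·11.05 + 0.46·0.612903 = 4.38044.
E[X²] = 0.37·38 + 0.17·123.76 + 0.46·1.3642 = 35.7267.
Var(X) = E[X²] − (E[X])² = 35.7267 − 19.1882 = 16.5385.
SD(X) = √16.5385 = 4.06676.

4.067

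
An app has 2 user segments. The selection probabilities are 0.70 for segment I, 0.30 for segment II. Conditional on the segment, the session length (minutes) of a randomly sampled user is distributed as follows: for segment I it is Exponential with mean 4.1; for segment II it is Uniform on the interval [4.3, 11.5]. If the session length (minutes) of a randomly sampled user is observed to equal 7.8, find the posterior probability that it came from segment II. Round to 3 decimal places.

0.621

Likelihoods f(7.8 | ·): I: 0.0363913; II: 0.138889.
Posterior ∝ prior × likelihood. Numerator for II: 0.3·0.138889 = 0.0416667.
Normalizing constant: 0.7·0.0363913 + 0.3·0.138889 = 0.0671406.
P(II | observation) = 0.0416667 / 0.0671406 = 0.620589.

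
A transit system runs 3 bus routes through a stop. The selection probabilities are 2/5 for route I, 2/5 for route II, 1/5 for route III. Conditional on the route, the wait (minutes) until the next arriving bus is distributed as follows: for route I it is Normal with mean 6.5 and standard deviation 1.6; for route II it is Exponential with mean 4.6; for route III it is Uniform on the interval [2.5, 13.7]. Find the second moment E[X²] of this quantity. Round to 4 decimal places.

For each component E[X²] = Var + (mean)², giving I: 44.81; II: 42.32; III: 76.0633.
Overall E[X²] = 0.4·44.81 + 0.4·42.32 + 0.2·76.0633 = 50.0647.

50.0647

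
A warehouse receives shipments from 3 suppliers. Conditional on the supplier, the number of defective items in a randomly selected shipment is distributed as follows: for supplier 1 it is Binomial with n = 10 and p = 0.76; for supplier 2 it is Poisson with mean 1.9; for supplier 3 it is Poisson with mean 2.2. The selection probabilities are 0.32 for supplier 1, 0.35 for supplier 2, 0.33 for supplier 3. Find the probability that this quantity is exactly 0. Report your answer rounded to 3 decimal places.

0.089

Conditional on each supplier, P(X = 0): 1: 6.34034e-07; 2: 0.149569; 3: 0.110803.
By total probability, P(X = 0) = 0.32·6.34034e-07 + 0.35·0.149569 + 0.33·0.110803 = 0.0889143.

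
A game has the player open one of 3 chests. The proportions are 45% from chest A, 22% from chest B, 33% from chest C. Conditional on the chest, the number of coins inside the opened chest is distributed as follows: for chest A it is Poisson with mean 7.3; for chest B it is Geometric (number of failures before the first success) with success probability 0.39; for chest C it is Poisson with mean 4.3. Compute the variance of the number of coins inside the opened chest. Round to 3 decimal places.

10.723

Per component, A: μ=7.3, E[X²]=60.59; B: μ=1.5641, E[X²]=6.45694; C: μ=4.3, E[X²]=22.79.
E[X] = 0.45·7.3 + 0.22·1.5641 + 0.33·4.3 = 5.0481.
E[X²] = 0.45·60.59 + 0.22·6.45694 + 0.33·22.79 = 36.2067.
Var(X) = E[X²] − (E[X])² = 36.2067 − 25.4833 = 10.7234.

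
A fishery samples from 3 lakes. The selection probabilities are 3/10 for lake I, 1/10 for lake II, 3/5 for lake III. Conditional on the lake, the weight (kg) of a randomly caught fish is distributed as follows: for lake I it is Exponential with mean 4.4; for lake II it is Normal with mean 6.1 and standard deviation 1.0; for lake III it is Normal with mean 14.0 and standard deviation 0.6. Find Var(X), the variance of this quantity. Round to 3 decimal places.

26.544

Per component, I: μ=4.4, E[X²]=38.72; II: μ=6.1, E[X²]=38.21; III: μ=14, E[X²]=196.36.
E[X] = 0.3·4.4 + 0.1·6.1 + 0.6·14 = 10.33.
E[X²] = 0.3·38.72 + 0.1·38.21 + 0.6·196.36 = 133.253.
Var(X) = E[X²] − (E[X])² = 133.253 − 106.709 = 26.5441.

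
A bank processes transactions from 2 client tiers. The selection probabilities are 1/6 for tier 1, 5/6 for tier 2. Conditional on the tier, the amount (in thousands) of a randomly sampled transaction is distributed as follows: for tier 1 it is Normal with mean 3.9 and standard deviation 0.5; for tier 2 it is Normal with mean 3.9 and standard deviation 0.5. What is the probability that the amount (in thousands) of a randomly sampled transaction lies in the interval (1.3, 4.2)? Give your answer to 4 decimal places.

Conditional on each tier, P(1.3 < X < 4.2): 1: 0.725747; 2: 0.725747.
By total probability, P(1.3 < X < 4.2) = 0.166667·0.725747 + 0.833333·0.725747 = 0.725747.

0.7257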